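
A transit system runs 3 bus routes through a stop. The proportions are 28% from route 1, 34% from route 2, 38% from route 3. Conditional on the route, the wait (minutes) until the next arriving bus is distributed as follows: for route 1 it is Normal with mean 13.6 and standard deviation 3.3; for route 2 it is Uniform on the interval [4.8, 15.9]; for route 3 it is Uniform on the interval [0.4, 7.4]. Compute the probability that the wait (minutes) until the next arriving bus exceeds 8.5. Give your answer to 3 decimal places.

Conditional on each route, P(X > 8.5): 1: 0.938882; 2: 0.666667; 3: 0.
By total probability, P(X > 8.5) = 0.28·0.938882 + 0.34·0.666667 + 0.38·0 = 0.489554.

0.490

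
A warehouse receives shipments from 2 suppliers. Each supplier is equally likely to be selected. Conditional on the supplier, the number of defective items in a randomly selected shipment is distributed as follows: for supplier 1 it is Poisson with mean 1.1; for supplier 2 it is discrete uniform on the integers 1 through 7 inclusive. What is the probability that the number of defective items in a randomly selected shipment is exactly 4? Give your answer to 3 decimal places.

0.082

Conditional on each supplier, P(X = 4): 1: 0.0203065; 2: 0.142857.
By total probability, P(X = 4) = 0.5·0.0203065 + 0.5·0.142857 = 0.0815818.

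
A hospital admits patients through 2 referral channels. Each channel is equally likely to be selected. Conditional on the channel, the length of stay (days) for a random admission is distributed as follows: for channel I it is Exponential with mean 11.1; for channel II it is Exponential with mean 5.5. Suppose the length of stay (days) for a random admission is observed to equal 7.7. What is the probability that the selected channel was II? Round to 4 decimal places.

0.4990

Likelihoods f(7.7 | ·): I: 0.0450204; II: 0.0448358.
Posterior ∝ prior × likelihood. Numerator for II: 0.5·0.0448358 = 0.0224179.
Normalizing constant: 0.5·0.0450204 + 0.5·0.0448358 = 0.0449281.
P(II | observation) = 0.0224179 / 0.0449281 = 0.498973.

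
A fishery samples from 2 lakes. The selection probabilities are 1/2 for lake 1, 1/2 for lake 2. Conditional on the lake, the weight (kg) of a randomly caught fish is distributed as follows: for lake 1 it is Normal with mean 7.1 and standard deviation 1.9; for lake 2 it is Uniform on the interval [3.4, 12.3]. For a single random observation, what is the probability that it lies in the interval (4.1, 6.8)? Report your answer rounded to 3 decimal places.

0.342

Conditional on each lake, P(4.1 < X < 6.8): 1: 0.380096; 2: 0.303371.
By total probability, P(4.1 < X < 6.8) = 0.5·0.380096 + 0.5·0.303371 = 0.341733.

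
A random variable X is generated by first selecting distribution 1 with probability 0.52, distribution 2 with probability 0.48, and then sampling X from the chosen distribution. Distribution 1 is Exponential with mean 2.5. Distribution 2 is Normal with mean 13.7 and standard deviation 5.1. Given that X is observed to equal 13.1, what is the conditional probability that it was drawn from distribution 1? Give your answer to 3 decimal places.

0.029

Likelihoods f(13.1 | ·): 1: 0.0021201; 2: 0.0776845.
Posterior ∝ prior × likelihood. Numerator for 1: 0.52·0.0021201 = 0.00110245.
Normalizing constant: 0.52·0.0021201 + 0.48·0.0776845 = 0.038391.
P(1 | observation) = 0.00110245 / 0.038391 = 0.0287164.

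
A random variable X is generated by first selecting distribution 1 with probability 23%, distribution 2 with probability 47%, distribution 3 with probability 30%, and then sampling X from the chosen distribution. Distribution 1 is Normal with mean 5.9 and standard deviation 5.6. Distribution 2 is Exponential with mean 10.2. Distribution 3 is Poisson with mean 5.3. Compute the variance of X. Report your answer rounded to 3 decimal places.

63.111

Per component, 1: μ=5.9, E[X²]=66.17; 2: μ=10.2, E[X²]=208.08; 3: μ=5.3, E[X²]=33.39.
E[X] = 0.23·5.9 + 0.47·10.2 + 0.3·5.3 = 7.741.
E[X²] = 0.23·66.17 + 0.47·208.08 + 0.3·33.39 = 123.034.
Var(X) = E[X²] − (E[X])² = 123.034 − 59.9231 = 63.1106.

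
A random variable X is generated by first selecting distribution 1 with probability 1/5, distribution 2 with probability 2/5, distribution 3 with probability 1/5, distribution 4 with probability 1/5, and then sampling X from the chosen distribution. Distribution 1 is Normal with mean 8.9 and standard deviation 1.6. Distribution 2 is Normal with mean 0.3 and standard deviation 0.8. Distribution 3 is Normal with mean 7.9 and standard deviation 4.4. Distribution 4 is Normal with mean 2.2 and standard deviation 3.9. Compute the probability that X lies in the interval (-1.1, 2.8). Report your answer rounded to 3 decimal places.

0.477

Conditional on each component, P(-1.1 < X < 2.8): 1: 6.87839e-05; 2: 0.959052; 3: 0.102805; 4: 0.362401.
By total probability, P(-1.1 < X < 2.8) = 0.2·6.87839e-05 + 0.4·0.959052 + 0.2·0.102805 + 0.2·0.362401 = 0.476676.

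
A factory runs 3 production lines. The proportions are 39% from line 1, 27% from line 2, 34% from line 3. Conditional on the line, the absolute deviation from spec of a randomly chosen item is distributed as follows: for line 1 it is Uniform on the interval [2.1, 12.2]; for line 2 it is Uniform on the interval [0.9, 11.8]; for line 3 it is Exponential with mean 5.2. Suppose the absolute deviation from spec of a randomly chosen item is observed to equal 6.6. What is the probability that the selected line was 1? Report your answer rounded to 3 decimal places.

0.472

Likelihoods f(6.6 | ·): 1: 0.0990099; 2: 0.0917431; 3: 0.0540476.
Posterior ∝ prior × likelihood. Numerator for 1: 0.39·0.0990099 = 0.0386139.
Normalizing constant: 0.39·0.0990099 + 0.27·0.0917431 + 0.34·0.0540476 = 0.0817607.
P(1 | observation) = 0.0386139 / 0.0817607 = 0.472279.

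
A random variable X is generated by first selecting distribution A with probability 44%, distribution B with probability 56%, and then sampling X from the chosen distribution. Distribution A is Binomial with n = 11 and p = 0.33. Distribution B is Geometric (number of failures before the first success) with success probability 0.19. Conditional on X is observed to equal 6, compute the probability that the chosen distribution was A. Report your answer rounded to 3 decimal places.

0.541

Likelihoods P(X=6 | ·): A: 0.0805563; B: 0.0536616.
Posterior ∝ prior × likelihood. Numerator for A: 0.44·0.0805563 = 0.0354448.
Normalizing constant: 0.44·0.0805563 + 0.56·0.0536616 = 0.0654953.
P(A | observation) = 0.0354448 / 0.0654953 = 0.541181.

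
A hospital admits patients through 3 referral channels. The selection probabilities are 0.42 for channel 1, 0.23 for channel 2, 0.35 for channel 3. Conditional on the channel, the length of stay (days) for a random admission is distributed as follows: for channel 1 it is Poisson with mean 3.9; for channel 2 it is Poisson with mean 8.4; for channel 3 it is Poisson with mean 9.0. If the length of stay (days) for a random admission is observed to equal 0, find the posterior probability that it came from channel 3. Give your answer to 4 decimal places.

Likelihoods P(X=0 | ·): 1: 0.0202419; 2: 0.000224867; 3: 0.00012341.
Posterior ∝ prior × likelihood. Numerator for 3: 0.35·0.00012341 = 4.31934e-05.
Normalizing constant: 0.42·0.0202419 + 0.23·0.000224867 + 0.35·0.00012341 = 0.00859652.
P(3 | observation) = 4.31934e-05 / 0.00859652 = 0.00502453.

0.0050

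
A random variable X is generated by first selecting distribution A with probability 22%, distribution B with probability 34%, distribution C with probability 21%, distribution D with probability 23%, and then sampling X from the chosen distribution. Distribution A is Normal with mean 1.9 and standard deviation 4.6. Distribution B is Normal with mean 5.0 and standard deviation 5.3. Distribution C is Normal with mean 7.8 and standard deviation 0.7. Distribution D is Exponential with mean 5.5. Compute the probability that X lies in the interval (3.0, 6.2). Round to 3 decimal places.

0.192

Conditional on each component, P(3.0 < X < 6.2): A: 0.230552; B: 0.236607; C: 0.0111355; D: 0.255663.
By total probability, P(3.0 < X < 6.2) = 0.22·0.230552 + 0.34·0.236607 + 0.21·0.0111355 + 0.23·0.255663 = 0.192309.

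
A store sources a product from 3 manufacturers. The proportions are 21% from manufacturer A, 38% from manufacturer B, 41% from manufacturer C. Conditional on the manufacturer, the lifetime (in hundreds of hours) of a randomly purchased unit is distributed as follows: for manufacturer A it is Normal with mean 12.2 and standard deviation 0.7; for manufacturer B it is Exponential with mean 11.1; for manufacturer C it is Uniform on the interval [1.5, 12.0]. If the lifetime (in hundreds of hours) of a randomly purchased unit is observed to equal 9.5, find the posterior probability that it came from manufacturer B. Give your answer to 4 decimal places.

0.2711

Likelihoods f(9.5 | ·): A: 0.000335114; B: 0.038281; C: 0.0952381.
Posterior ∝ prior × likelihood. Numerator for B: 0.38·0.038281 = 0.0145468.
Normalizing constant: 0.21·0.000335114 + 0.38·0.038281 + 0.41·0.0952381 = 0.0536648.
P(B | observation) = 0.0145468 / 0.0536648 = 0.271068.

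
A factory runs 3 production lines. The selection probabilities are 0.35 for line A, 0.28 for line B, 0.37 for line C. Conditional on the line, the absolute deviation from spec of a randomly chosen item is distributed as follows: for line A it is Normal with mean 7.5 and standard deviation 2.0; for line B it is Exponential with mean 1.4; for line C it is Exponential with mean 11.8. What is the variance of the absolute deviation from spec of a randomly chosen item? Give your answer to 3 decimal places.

70.714

Per component, A: μ=7.5, E[X²]=60.25; B: μ=1.4, E[X²]=3.92; C: μ=11.8, E[X²]=278.48.
E[X] = 0.35·7.5 + 0.28·1.4 + 0.37·11.8 = 7.383.
E[X²] = 0.35·60.25 + 0.28·3.92 + 0.37·278.48 = 125.223.
Var(X) = E[X²] − (E[X])² = 125.223 − 54.5087 = 70.714.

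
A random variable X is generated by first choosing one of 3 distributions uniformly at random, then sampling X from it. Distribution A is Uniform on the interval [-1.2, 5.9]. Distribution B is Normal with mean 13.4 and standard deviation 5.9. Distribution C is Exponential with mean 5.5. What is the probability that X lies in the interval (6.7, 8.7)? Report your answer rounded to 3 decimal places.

Conditional on each component, P(6.7 < X < 8.7): A: 0; B: 0.0847753; C: 0.0901665.
By total probability, P(6.7 < X < 8.7) = 0.333333·0 + 0.333333·0.0847753 + 0.333333·0.0901665 = 0.0583139.

0.058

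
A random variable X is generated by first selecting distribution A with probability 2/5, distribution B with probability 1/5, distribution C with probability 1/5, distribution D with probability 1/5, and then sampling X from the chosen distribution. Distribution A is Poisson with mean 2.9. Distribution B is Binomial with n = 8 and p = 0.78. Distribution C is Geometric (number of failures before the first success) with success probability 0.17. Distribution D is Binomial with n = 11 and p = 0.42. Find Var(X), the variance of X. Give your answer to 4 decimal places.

Per component, A: μ=2.9, E[X²]=11.31; B: μ=6.24, E[X²]=40.3104; C: μ=4.88235, E[X²]=52.5571; D: μ=4.62, E[X²]=24.024.
E[X] = 0.4·2.9 + 0.2·6.24 + 0.2·4.88235 + 0.2·4.62 = 4.30847.
E[X²] = 0.4·11.31 + 0.2·40.3104 + 0.2·52.5571 + 0.2·24.024 = 27.9023.
Var(X) = E[X²] − (E[X])² = 27.9023 − 18.5629 = 9.33938.

9.3394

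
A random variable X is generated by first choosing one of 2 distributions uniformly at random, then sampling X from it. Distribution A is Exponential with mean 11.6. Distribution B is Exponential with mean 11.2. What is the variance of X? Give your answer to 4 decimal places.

Per component, A: μ=11.6, E[X²]=269.12; B: μ=11.2, E[X²]=250.88.
E[X] = 0.5·11.6 + 0.5·11.2 = 11.4.
E[X²] = 0.5·269.12 + 0.5·250.88 = 260.
Var(X) = E[X²] − (E[X])² = 260 − 129.96 = 130.04.

130.0400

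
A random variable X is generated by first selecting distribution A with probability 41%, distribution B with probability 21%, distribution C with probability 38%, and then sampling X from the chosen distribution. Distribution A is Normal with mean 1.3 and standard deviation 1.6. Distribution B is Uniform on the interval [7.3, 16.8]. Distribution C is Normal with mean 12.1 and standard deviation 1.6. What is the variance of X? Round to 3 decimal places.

31.724

Per component, A: μ=1.3, E[X²]=4.25; B: μ=12.05, E[X²]=152.723; C: μ=12.1, E[X²]=148.97.
E[X] = 0.41·1.3 + 0.21·12.05 + 0.38·12.1 = 7.6615.
E[X²] = 0.41·4.25 + 0.21·152.723 + 0.38·148.97 = 90.423.
Var(X) = E[X²] − (E[X])² = 90.423 − 58.6986 = 31.7244.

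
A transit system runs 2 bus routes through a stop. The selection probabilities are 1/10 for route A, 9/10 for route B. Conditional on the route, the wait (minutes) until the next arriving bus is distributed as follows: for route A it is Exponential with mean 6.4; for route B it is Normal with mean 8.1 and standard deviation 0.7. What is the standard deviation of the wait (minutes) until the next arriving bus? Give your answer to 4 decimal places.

Per component, A: μ=6.4, E[X²]=81.92; B: μ=8.1, E[X²]=66.1.
E[X] = 0.1·6.4 + 0.9·8.1 = 7.93.
E[X²] = 0.1·81.92 + 0.9·66.1 = 67.682.
Var(X) = E[X²] − (E[X])² = 67.682 − 62.8849 = 4.7971.
SD(X) = √4.7971 = 2.19023.

2.1902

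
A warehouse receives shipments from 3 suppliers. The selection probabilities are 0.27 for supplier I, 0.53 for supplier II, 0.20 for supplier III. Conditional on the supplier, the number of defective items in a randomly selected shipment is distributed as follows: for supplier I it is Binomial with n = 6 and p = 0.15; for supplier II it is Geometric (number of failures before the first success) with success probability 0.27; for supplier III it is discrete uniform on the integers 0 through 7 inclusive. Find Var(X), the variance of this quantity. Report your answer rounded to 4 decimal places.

Per component, I: μ=0.9, E[X²]=1.575; II: μ=2.7037, E[X²]=17.3237; III: μ=3.5, E[X²]=17.5.
E[X] = 0.27·0.9 + 0.53·2.7037 + 0.2·3.5 = 2.37596.
E[X²] = 0.27·1.575 + 0.53·17.3237 + 0.2·17.5 = 13.1068.
Var(X) = E[X²] − (E[X])² = 13.1068 − 5.6452 = 7.46163.

7.4616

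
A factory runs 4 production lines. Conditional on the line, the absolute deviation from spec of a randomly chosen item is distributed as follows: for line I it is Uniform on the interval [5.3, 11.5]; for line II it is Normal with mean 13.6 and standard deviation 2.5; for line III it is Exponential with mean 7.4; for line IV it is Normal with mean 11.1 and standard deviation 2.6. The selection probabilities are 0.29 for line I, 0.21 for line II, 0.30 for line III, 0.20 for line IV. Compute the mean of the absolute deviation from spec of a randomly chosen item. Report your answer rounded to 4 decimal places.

Component means — I: 8.4; II: 13.6; III: 7.4; IV: 11.1.
E[X] = 0.29·8.4 + 0.21·13.6 + 0.3·7.4 + 0.2·11.1 = 9.732.

9.7320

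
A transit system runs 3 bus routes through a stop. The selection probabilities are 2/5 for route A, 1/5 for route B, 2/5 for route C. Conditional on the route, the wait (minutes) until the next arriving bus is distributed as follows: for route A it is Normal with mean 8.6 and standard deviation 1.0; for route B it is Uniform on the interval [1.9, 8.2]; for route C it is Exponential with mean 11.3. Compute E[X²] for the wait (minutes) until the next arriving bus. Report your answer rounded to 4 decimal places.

137.8980

For each component E[X²] = Var + (mean)², giving A: 74.96; B: 28.81; C: 255.38.
Overall E[X²] = 0.4·74.96 + 0.2·28.81 + 0.4·255.38 = 137.898.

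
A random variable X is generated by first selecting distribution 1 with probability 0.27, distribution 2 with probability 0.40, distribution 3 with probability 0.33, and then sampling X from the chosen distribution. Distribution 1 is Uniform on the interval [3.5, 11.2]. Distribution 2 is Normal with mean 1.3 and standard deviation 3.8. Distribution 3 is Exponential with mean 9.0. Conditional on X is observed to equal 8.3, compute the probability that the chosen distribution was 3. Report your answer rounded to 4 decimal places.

0.2543

Likelihoods f(8.3 | ·): 1: 0.12987; 2: 0.0192429; 3: 0.0441816.
Posterior ∝ prior × likelihood. Numerator for 3: 0.33·0.0441816 = 0.0145799.
Normalizing constant: 0.27·0.12987 + 0.4·0.0192429 + 0.33·0.0441816 = 0.057342.
P(3 | observation) = 0.0145799 / 0.057342 = 0.254263.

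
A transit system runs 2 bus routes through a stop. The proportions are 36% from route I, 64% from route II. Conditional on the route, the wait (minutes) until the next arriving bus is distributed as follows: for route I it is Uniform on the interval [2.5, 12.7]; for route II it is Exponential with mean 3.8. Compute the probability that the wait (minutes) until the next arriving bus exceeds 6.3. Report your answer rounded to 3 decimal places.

Conditional on each route, P(X > 6.3): I: 0.627451; II: 0.19054.
By total probability, P(X > 6.3) = 0.36·0.627451 + 0.64·0.19054 = 0.347828.

0.348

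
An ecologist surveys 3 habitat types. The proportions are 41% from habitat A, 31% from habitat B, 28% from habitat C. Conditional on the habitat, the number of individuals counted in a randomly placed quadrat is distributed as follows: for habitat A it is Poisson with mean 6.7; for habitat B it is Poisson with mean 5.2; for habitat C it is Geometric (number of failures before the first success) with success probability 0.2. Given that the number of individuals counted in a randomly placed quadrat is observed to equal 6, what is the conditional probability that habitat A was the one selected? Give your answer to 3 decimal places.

0.507

Likelihoods P(X=6 | ·): A: 0.154648; B: 0.15148; C: 0.0524288.
Posterior ∝ prior × likelihood. Numerator for A: 0.41·0.154648 = 0.0634055.
Normalizing constant: 0.41·0.154648 + 0.31·0.15148 + 0.28·0.0524288 = 0.125044.
P(A | observation) = 0.0634055 / 0.125044 = 0.507064.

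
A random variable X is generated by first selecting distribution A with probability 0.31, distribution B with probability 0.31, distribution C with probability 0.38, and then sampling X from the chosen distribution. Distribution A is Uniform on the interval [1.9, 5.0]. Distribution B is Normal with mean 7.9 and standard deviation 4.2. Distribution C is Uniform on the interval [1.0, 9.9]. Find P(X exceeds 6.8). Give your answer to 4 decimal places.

Conditional on each component, P(X > 6.8): A: 0; B: 0.603303; C: 0.348315.
By total probability, P(X > 6.8) = 0.31·0 + 0.31·0.603303 + 0.38·0.348315 = 0.319383.

0.3194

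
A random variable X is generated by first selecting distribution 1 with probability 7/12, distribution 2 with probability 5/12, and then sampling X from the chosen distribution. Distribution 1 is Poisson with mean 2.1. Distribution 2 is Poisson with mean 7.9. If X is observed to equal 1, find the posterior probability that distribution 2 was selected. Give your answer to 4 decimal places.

Likelihoods P(X=1 | ·): 1: 0.257158; 2: 0.00292887.
Posterior ∝ prior × likelihood. Numerator for 2: 0.416667·0.00292887 = 0.00122036.
Normalizing constant: 0.583333·0.257158 + 0.416667·0.00292887 = 0.151229.
P(2 | observation) = 0.00122036 / 0.151229 = 0.00806962.

0.0081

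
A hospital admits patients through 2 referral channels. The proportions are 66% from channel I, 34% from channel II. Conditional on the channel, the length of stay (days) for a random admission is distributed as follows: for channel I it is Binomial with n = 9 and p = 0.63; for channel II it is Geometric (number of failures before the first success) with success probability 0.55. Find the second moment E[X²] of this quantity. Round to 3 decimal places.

For each component E[X²] = Var + (mean)², giving I: 34.2468; II: 2.15702.
Overall E[X²] = 0.66·34.2468 + 0.34·2.15702 = 23.3363.

23.336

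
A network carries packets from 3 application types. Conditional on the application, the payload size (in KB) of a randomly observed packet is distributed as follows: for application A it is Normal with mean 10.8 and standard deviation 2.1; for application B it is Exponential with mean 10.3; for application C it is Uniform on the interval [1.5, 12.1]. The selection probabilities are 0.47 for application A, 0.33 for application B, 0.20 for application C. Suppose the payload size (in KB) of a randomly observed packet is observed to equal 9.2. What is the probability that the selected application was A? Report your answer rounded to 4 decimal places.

Likelihoods f(9.2 | ·): A: 0.142114; B: 0.039742; C: 0.0943396.
Posterior ∝ prior × likelihood. Numerator for A: 0.47·0.142114 = 0.0667936.
Normalizing constant: 0.47·0.142114 + 0.33·0.039742 + 0.2·0.0943396 = 0.0987764.
P(A | observation) = 0.0667936 / 0.0987764 = 0.67621.

0.6762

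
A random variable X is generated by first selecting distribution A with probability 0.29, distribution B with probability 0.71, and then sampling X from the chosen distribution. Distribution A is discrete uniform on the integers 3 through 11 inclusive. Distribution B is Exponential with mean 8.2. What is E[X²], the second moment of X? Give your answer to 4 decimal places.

For each component E[X²] = Var + (mean)², giving A: 55.6667; B: 134.48.
Overall E[X²] = 0.29·55.6667 + 0.71·134.48 = 111.624.

111.6241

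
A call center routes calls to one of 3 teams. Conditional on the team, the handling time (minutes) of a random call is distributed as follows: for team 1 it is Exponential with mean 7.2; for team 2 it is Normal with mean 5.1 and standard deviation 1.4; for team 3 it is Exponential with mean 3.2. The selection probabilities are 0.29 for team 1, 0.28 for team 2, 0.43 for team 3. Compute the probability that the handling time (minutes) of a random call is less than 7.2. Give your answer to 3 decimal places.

Conditional on each team, P(X < 7.2): 1: 0.632121; 2: 0.933193; 3: 0.894601.
By total probability, P(X < 7.2) = 0.29·0.632121 + 0.28·0.933193 + 0.43·0.894601 = 0.829287.

0.829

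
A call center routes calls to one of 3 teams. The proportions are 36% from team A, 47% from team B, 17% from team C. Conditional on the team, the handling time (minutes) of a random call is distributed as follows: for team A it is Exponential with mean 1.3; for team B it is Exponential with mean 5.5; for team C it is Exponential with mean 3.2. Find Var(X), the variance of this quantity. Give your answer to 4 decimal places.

Per component, A: μ=1.3, E[X²]=3.38; B: μ=5.5, E[X²]=60.5; C: μ=3.2, E[X²]=20.48.
E[X] = 0.36·1.3 + 0.47·5.5 + 0.17·3.2 = 3.597.
E[X²] = 0.36·3.38 + 0.47·60.5 + 0.17·20.48 = 33.1334.
Var(X) = E[X²] − (E[X])² = 33.1334 − 12.9384 = 20.195.

20.1950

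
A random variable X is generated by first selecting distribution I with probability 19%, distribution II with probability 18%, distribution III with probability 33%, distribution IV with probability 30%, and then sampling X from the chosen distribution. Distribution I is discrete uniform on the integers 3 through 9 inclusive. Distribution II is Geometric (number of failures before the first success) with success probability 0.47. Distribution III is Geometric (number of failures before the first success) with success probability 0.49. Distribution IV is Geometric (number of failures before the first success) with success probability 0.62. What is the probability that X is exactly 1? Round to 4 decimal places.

0.1980

Conditional on each component, P(X = 1): I: 0; II: 0.2491; III: 0.2499; IV: 0.2356.
By total probability, P(X = 1) = 0.19·0 + 0.18·0.2491 + 0.33·0.2499 + 0.3·0.2356 = 0.197985.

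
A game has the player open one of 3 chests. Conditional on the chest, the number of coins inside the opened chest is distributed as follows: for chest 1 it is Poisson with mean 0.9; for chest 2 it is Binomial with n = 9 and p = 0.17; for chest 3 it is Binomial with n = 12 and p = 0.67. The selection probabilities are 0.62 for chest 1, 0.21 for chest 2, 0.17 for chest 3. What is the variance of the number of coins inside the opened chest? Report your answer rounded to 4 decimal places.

8.2136

Per component, 1: μ=0.9, E[X²]=1.71; 2: μ=1.53, E[X²]=3.6108; 3: μ=8.04, E[X²]=67.2948.
E[X] = 0.62·0.9 + 0.21·1.53 + 0.17·8.04 = 2.2461.
E[X²] = 0.62·1.71 + 0.21·3.6108 + 0.17·67.2948 = 13.2586.
Var(X) = E[X²] − (E[X])² = 13.2586 − 5.04497 = 8.21362.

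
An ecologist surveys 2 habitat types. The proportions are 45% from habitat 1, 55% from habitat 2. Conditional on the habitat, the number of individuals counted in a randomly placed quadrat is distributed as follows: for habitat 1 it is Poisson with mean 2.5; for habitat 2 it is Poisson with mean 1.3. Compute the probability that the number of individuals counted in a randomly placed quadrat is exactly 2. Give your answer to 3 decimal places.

Conditional on each habitat, P(X = 2): 1: 0.256516; 2: 0.230289.
By total probability, P(X = 2) = 0.45·0.256516 + 0.55·0.230289 = 0.242091.

0.242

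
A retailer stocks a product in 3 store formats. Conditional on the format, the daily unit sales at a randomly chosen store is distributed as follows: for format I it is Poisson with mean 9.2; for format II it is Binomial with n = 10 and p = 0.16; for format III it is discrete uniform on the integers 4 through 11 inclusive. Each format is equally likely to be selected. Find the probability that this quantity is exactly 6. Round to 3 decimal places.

Conditional on each format, P(X = 6): I: 0.0850913; II: 0.00175411; III: 0.125.
By total probability, P(X = 6) = 0.333333·0.0850913 + 0.333333·0.00175411 + 0.333333·0.125 = 0.0706151.

0.071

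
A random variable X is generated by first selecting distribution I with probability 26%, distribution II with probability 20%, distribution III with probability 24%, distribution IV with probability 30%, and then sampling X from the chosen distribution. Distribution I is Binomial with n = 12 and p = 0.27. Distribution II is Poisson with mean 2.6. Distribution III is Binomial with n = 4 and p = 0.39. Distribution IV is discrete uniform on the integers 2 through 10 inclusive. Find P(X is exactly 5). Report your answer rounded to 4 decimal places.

0.0807

Conditional on each component, P(X = 5): I: 0.125546; II: 0.0735394; III: 0; IV: 0.111111.
By total probability, P(X = 5) = 0.26·0.125546 + 0.2·0.0735394 + 0.24·0 + 0.3·0.111111 = 0.0806833.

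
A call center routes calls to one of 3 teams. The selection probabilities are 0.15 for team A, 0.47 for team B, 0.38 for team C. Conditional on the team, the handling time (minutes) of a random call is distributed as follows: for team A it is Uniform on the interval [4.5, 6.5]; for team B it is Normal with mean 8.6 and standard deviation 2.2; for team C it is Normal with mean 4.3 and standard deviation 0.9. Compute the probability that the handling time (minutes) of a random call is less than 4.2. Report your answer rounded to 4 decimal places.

0.1839

Conditional on each team, P(X < 4.2): A: 0; B: 0.0227501; C: 0.455764.
By total probability, P(X < 4.2) = 0.15·0 + 0.47·0.0227501 + 0.38·0.455764 = 0.183883.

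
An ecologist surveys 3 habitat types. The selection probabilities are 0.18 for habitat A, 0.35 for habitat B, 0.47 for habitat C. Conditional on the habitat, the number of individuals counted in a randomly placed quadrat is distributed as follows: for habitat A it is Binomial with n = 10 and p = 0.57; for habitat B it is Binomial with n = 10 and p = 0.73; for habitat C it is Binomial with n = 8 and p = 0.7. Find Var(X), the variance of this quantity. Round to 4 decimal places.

2.5582

Per component, A: μ=5.7, E[X²]=34.941; B: μ=7.3, E[X²]=55.261; C: μ=5.6, E[X²]=33.04.
E[X] = 0.18·5.7 + 0.35·7.3 + 0.47·5.6 = 6.213.
E[X²] = 0.18·34.941 + 0.35·55.261 + 0.47·33.04 = 41.1595.
Var(X) = E[X²] − (E[X])² = 41.1595 − 38.6014 = 2.55816.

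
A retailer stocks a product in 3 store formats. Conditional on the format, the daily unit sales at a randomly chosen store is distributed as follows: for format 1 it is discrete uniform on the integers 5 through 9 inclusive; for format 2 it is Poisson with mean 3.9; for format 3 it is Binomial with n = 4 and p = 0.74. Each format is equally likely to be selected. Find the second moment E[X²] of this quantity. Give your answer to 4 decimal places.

For each component E[X²] = Var + (mean)², giving 1: 51; 2: 19.11; 3: 9.5312.
Overall E[X²] = 0.333333·51 + 0.333333·19.11 + 0.333333·9.5312 = 26.5471.

26.5471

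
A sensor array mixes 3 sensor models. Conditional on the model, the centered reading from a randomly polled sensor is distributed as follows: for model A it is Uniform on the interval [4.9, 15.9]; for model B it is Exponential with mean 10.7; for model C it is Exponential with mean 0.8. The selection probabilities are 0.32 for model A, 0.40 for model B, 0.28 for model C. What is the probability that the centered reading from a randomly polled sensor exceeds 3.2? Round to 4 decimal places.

0.6217

Conditional on each model, P(X > 3.2): A: 1; B: 0.741511; C: 0.0183156.
By total probability, P(X > 3.2) = 0.32·1 + 0.4·0.741511 + 0.28·0.0183156 = 0.621733.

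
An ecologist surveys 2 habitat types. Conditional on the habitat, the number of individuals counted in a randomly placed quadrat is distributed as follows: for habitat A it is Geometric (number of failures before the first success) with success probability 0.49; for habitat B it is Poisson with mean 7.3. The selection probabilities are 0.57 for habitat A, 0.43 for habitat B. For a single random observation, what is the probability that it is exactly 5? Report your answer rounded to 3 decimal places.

0.060

Conditional on each habitat, P(X = 5): A: 0.0169062; B: 0.116703.
By total probability, P(X = 5) = 0.57·0.0169062 + 0.43·0.116703 = 0.059819.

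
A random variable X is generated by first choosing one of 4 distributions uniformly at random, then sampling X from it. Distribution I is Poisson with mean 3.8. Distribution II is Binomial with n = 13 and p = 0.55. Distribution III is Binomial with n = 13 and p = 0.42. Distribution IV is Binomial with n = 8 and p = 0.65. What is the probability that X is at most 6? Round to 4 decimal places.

Conditional on each component, P(X ≤ 6): I: 0.909108; II: 0.356258; III: 0.723048; IV: 0.830873.
By total probability, P(X ≤ 6) = 0.25·0.909108 + 0.25·0.356258 + 0.25·0.723048 + 0.25·0.830873 = 0.704822.

0.7048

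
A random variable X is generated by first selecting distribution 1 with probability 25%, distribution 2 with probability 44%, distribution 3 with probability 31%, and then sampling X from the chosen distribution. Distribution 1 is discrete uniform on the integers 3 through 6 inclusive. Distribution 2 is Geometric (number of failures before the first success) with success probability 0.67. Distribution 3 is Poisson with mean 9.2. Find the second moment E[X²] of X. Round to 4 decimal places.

34.8956

For each component E[X²] = Var + (mean)², giving 1: 21.5; 2: 0.977723; 3: 93.84.
Overall E[X²] = 0.25·21.5 + 0.44·0.977723 + 0.31·93.84 = 34.8956.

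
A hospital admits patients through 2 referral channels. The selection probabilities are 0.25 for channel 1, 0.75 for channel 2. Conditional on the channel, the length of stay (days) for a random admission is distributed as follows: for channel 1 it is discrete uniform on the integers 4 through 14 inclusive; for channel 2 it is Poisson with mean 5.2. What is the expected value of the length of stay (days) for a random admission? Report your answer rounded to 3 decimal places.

Component means — 1: 9; 2: 5.2.
E[X] = 0.25·9 + 0.75·5.2 = 6.15.

6.150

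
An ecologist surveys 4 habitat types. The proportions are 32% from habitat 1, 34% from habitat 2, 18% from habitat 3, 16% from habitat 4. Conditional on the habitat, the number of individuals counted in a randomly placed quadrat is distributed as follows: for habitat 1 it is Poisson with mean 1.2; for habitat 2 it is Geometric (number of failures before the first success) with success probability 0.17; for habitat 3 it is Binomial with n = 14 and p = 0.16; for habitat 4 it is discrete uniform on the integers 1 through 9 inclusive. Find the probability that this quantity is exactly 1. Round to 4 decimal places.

Conditional on each habitat, P(X = 1): 1: 0.361433; 2: 0.1411; 3: 0.232209; 4: 0.111111.
By total probability, P(X = 1) = 0.32·0.361433 + 0.34·0.1411 + 0.18·0.232209 + 0.16·0.111111 = 0.223208.

0.2232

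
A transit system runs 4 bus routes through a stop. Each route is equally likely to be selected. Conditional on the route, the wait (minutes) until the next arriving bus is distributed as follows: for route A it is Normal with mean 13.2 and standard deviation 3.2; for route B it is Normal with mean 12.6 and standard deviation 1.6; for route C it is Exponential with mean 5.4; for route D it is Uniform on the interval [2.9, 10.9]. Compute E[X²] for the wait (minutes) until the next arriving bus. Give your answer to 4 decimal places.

114.2658

For each component E[X²] = Var + (mean)², giving A: 184.48; B: 161.32; C: 58.32; D: 52.9433.
Overall E[X²] = 0.25·184.48 + 0.25·161.32 + 0.25·58.32 + 0.25·52.9433 = 114.266.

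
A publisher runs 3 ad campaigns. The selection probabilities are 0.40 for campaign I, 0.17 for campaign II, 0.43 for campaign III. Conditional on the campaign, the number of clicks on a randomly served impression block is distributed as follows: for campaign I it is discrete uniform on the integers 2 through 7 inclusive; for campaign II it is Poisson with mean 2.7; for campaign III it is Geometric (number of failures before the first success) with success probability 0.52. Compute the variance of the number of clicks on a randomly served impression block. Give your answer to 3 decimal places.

5.041

Per component, I: μ=4.5, E[X²]=23.1667; II: μ=2.7, E[X²]=9.99; III: μ=0.923077, E[X²]=2.62722.
E[X] = 0.4·4.5 + 0.17·2.7 + 0.43·0.923077 = 2.65592.
E[X²] = 0.4·23.1667 + 0.17·9.99 + 0.43·2.62722 = 12.0947.
Var(X) = E[X²] − (E[X])² = 12.0947 − 7.05393 = 5.04074.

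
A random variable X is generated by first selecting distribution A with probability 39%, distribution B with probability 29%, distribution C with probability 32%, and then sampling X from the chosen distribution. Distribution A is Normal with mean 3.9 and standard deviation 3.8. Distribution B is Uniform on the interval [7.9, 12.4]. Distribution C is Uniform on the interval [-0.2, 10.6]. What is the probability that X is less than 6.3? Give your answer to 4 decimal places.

Conditional on each component, P(X < 6.3): A: 0.736169; B: 0; C: 0.601852.
By total probability, P(X < 6.3) = 0.39·0.736169 + 0.29·0 + 0.32·0.601852 = 0.479698.

0.4797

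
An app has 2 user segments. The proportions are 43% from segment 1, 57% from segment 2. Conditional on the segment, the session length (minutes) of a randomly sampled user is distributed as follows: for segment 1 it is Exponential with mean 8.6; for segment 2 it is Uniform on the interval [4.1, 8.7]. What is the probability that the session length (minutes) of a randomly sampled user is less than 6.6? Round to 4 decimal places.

0.5402

Conditional on each segment, P(X < 6.6): 1: 0.535801; 2: 0.543478.
By total probability, P(X < 6.6) = 0.43·0.535801 + 0.57·0.543478 = 0.540177.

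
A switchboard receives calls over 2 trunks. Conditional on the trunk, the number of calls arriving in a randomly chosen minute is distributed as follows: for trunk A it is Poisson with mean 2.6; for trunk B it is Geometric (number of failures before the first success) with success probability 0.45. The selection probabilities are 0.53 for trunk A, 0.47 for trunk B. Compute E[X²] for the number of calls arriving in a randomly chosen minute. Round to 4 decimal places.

For each component E[X²] = Var + (mean)², giving A: 9.36; B: 4.20988.
Overall E[X²] = 0.53·9.36 + 0.47·4.20988 = 6.93944.

6.9394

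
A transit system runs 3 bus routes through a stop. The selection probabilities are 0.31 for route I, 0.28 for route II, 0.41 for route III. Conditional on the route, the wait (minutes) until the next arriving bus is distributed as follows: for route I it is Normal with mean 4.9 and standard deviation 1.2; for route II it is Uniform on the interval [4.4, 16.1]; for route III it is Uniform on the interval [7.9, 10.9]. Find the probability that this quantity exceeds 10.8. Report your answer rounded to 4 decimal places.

Conditional on each route, P(X > 10.8): I: 4.40151e-07; II: 0.452991; III: 0.0333333.
By total probability, P(X > 10.8) = 0.31·4.40151e-07 + 0.28·0.452991 + 0.41·0.0333333 = 0.140504.

0.1405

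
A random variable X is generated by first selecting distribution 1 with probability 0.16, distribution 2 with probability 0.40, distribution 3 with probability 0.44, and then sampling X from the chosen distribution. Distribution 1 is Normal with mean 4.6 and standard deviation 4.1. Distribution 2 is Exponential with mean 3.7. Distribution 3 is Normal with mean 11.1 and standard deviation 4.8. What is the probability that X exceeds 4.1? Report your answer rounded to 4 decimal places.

0.6280

Conditional on each component, P(X > 4.1): 1: 0.548531; 2: 0.330183; 3: 0.927626.
By total probability, P(X > 4.1) = 0.16·0.548531 + 0.4·0.330183 + 0.44·0.927626 = 0.627993.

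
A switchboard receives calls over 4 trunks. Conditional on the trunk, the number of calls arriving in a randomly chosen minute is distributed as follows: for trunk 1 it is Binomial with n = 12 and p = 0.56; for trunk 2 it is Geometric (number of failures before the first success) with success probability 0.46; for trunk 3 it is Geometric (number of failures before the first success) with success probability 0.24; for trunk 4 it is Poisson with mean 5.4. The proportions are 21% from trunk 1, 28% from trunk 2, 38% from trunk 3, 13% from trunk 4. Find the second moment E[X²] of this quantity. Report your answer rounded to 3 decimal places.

24.522

For each component E[X²] = Var + (mean)², giving 1: 48.1152; 2: 3.93006; 3: 23.2222; 4: 34.56.
Overall E[X²] = 0.21·48.1152 + 0.28·3.93006 + 0.38·23.2222 + 0.13·34.56 = 24.5219.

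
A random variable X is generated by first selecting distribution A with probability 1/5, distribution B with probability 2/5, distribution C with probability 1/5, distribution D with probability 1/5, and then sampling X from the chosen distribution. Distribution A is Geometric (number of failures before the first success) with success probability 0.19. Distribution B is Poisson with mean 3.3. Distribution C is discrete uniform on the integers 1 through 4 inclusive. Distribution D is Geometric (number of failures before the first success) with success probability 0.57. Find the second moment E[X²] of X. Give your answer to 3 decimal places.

15.677

For each component E[X²] = Var + (mean)², giving A: 40.6122; B: 14.19; C: 7.5; D: 1.89258.
Overall E[X²] = 0.2·40.6122 + 0.4·14.19 + 0.2·7.5 + 0.2·1.89258 = 15.677.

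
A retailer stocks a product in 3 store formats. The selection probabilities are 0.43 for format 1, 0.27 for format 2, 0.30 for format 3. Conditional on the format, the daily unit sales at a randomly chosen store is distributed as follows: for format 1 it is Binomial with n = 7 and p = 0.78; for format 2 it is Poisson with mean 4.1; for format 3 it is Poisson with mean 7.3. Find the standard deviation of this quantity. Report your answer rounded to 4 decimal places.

Per component, 1: μ=5.46, E[X²]=31.0128; 2: μ=4.1, E[X²]=20.91; 3: μ=7.3, E[X²]=60.59.
E[X] = 0.43·5.46 + 0.27·4.1 + 0.3·7.3 = 5.6448.
E[X²] = 0.43·31.0128 + 0.27·20.91 + 0.3·60.59 = 37.1582.
Var(X) = E[X²] − (E[X])² = 37.1582 − 31.8638 = 5.29444.
SD(X) = √5.29444 = 2.30096.

2.3010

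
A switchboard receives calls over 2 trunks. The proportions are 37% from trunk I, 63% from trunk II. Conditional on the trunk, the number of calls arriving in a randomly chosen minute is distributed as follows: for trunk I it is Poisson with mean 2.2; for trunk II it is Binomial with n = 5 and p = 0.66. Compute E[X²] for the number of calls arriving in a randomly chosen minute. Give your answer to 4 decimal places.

For each component E[X²] = Var + (mean)², giving I: 7.04; II: 12.012.
Overall E[X²] = 0.37·7.04 + 0.63·12.012 = 10.1724.

10.1724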